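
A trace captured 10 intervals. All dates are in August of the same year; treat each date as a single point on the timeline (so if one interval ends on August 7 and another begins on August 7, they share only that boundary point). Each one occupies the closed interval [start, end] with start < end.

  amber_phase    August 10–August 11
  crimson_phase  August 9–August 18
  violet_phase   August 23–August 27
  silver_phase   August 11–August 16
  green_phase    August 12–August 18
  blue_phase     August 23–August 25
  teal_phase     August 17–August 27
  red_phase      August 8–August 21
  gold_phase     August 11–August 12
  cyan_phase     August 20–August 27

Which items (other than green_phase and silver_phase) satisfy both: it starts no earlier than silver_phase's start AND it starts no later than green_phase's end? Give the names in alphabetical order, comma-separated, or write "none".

gold_phase, teal_phase

Conditions: its start is no earlier than silver_phase's start (X.start >= August 11) AND its start is no later than green_phase's end (X.start <= August 18).
amber_phase: start August 10 >= August 11? ✗; start August 10 <= August 18? ✓ → no.
blue_phase: start August 23 >= August 11? ✓; start August 23 <= August 18? ✗ → no.
crimson_phase: start August 9 >= August 11? ✗; start August 9 <= August 18? ✓ → no.
cyan_phase: start August 20 >= August 11? ✓; start August 20 <= August 18? ✗ → no.
gold_phase: start August 11 >= August 11? ✓; start August 11 <= August 18? ✓ → yes.
red_phase: start August 8 >= August 11? ✗; start August 8 <= August 18? ✓ → no.
teal_phase: start August 17 >= August 11? ✓; start August 17 <= August 18? ✓ → yes.
violet_phase: start August 23 >= August 11? ✓; start August 23 <= August 18? ✗ → no.
Result: gold_phase, teal_phase.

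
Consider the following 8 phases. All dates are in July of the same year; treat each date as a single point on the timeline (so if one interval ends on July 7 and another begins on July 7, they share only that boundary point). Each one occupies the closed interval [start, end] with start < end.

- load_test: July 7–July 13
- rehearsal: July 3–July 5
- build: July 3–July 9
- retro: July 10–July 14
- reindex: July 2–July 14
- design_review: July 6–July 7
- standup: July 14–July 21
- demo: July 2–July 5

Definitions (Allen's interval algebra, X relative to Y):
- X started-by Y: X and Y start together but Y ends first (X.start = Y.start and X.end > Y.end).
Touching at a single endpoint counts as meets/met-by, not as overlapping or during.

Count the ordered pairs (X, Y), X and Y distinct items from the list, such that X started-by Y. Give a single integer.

Checking all 56 ordered pairs for relation 'started-by'; matching pairs in alphabetical order:
(build, rehearsal): build started-by rehearsal ✓
(reindex, demo): reindex started-by demo ✓
Count: 2.

2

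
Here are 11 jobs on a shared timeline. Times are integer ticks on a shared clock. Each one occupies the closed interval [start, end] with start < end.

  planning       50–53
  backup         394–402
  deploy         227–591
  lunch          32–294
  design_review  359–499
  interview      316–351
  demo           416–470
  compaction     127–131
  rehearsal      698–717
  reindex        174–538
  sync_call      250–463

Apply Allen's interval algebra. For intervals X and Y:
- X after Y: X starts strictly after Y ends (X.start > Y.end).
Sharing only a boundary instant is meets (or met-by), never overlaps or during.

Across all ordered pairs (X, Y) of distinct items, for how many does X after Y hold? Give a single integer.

Checking all 110 ordered pairs for relation 'after'; matching pairs in alphabetical order:
(backup, compaction): backup after compaction ✓
(backup, interview): backup after interview ✓
(backup, lunch): backup after lunch ✓
(backup, planning): backup after planning ✓
(compaction, planning): compaction after planning ✓
(demo, backup): demo after backup ✓
(demo, compaction): demo after compaction ✓
(demo, interview): demo after interview ✓
(demo, lunch): demo after lunch ✓
(demo, planning): demo after planning ✓
(deploy, compaction): deploy after compaction ✓
(deploy, planning): deploy after planning ✓
(design_review, compaction): design_review after compaction ✓
(design_review, interview): design_review after interview ✓
(design_review, lunch): design_review after lunch ✓
(design_review, planning): design_review after planning ✓
(interview, compaction): interview after compaction ✓
(interview, lunch): interview after lunch ✓
(interview, planning): interview after planning ✓
(rehearsal, backup): rehearsal after backup ✓
(rehearsal, compaction): rehearsal after compaction ✓
(rehearsal, demo): rehearsal after demo ✓
(rehearsal, deploy): rehearsal after deploy ✓
(rehearsal, design_review): rehearsal after design_review ✓
... plus 9 further pairs not listed.
Count: 33.

33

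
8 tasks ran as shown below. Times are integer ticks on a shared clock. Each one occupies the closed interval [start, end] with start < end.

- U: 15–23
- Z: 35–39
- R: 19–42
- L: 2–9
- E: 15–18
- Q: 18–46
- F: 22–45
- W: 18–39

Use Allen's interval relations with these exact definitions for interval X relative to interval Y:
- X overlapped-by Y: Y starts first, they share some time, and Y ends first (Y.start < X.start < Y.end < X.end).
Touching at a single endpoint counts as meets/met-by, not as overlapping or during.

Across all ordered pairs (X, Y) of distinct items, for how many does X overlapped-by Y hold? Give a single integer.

Checking all 56 ordered pairs for relation 'overlapped-by'; matching pairs in alphabetical order:
(F, R): F overlapped-by R ✓
(F, U): F overlapped-by U ✓
(F, W): F overlapped-by W ✓
(Q, U): Q overlapped-by U ✓
(R, U): R overlapped-by U ✓
(R, W): R overlapped-by W ✓
(W, U): W overlapped-by U ✓
Count: 7.

7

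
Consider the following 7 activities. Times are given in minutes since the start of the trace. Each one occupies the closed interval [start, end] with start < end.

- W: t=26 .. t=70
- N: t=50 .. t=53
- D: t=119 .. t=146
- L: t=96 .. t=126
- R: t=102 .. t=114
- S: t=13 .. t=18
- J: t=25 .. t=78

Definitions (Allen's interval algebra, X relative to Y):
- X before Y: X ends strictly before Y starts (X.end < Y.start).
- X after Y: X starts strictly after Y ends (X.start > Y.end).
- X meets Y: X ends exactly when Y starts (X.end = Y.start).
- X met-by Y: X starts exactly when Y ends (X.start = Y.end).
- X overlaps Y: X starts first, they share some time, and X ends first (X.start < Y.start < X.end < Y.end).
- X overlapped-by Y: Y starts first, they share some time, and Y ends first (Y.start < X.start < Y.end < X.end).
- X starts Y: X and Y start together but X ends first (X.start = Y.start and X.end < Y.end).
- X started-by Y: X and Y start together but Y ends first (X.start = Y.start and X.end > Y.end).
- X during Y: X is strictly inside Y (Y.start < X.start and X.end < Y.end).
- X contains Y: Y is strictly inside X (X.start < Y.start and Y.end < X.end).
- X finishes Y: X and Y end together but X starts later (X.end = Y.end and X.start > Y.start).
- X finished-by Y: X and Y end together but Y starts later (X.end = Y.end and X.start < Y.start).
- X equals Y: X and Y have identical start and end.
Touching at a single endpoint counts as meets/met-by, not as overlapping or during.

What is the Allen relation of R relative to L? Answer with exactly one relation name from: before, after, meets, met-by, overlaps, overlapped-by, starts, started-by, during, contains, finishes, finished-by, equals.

during

R = [t=102, t=114]; L = [t=96, t=126].
Compare endpoints: R.start > L.start, R.start < L.end, R.end > L.start, R.end < L.end.
That pattern is 'during'.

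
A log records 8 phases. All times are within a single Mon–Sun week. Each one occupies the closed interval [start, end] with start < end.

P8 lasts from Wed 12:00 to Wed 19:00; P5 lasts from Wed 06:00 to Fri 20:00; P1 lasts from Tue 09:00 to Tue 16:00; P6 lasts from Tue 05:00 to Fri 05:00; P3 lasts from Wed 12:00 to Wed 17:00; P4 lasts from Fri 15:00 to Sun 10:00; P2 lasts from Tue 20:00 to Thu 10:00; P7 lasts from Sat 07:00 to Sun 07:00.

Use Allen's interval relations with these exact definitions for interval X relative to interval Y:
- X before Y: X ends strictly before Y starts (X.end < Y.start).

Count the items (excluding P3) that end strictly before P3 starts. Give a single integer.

Target P3 = [Wed 12:00, Wed 17:00].
P1 [Tue 09:00, Tue 16:00] → before → counts.
P2 [Tue 20:00, Thu 10:00] → contains → no.
P4 [Fri 15:00, Sun 10:00] → after → no.
P5 [Wed 06:00, Fri 20:00] → contains → no.
P6 [Tue 05:00, Fri 05:00] → contains → no.
P7 [Sat 07:00, Sun 07:00] → after → no.
P8 [Wed 12:00, Wed 19:00] → started-by → no.
Total: 1.

1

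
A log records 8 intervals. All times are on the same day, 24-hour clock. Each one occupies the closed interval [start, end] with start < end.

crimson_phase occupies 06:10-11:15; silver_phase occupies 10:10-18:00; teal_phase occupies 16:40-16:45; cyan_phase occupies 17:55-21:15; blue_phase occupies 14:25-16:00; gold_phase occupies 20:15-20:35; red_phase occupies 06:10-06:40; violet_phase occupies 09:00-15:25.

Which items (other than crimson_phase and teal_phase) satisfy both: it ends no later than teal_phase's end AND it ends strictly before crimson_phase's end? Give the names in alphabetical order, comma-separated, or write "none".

Conditions: its end is no later than teal_phase's end (X.end <= 16:45) AND its end is strictly before crimson_phase's end (X.end < 11:15).
blue_phase: end 16:00 <= 16:45? ✓; end 16:00 < 11:15? ✗ → no.
cyan_phase: end 21:15 <= 16:45? ✗; end 21:15 < 11:15? ✗ → no.
gold_phase: end 20:35 <= 16:45? ✗; end 20:35 < 11:15? ✗ → no.
red_phase: end 06:40 <= 16:45? ✓; end 06:40 < 11:15? ✓ → yes.
silver_phase: end 18:00 <= 16:45? ✗; end 18:00 < 11:15? ✗ → no.
violet_phase: end 15:25 <= 16:45? ✓; end 15:25 < 11:15? ✗ → no.
Result: red_phase.

red_phase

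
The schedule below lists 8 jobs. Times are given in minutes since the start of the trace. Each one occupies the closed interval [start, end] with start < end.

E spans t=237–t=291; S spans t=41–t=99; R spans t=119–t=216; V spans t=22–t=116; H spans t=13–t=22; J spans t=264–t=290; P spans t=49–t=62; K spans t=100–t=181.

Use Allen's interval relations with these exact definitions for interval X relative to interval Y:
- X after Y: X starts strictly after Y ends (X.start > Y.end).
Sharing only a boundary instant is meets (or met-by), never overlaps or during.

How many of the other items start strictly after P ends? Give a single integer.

Target P = [t=49, t=62].
E [t=237, t=291] → after → counts.
H [t=13, t=22] → before → no.
J [t=264, t=290] → after → counts.
K [t=100, t=181] → after → counts.
R [t=119, t=216] → after → counts.
S [t=41, t=99] → contains → no.
V [t=22, t=116] → contains → no.
Total: 4.

4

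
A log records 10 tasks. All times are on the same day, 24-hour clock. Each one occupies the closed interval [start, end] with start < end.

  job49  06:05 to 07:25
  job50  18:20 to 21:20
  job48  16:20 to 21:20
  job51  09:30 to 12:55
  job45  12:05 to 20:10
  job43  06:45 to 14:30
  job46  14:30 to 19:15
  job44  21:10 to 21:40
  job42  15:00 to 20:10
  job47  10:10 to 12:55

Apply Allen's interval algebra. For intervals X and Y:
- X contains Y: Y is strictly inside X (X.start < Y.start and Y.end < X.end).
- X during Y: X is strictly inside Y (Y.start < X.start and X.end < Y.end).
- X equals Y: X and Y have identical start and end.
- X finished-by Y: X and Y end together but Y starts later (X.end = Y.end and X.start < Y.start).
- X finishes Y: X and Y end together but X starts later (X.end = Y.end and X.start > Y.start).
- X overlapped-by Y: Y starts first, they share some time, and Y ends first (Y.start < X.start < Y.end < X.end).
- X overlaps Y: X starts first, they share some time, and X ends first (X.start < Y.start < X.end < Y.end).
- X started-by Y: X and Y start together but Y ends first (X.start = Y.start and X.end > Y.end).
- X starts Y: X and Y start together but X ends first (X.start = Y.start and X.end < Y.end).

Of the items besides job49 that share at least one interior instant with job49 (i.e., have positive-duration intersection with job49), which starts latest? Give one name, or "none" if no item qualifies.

Target job49 = [06:05, 07:25].
job42 [15:00, 20:10] → after → excluded.
job43 [06:45, 14:30] → overlapped-by → candidate.
job44 [21:10, 21:40] → after → excluded.
job45 [12:05, 20:10] → after → excluded.
job46 [14:30, 19:15] → after → excluded.
job47 [10:10, 12:55] → after → excluded.
job48 [16:20, 21:20] → after → excluded.
job50 [18:20, 21:20] → after → excluded.
job51 [09:30, 12:55] → after → excluded.
Among candidates, latest start is 06:45 → job43.

job43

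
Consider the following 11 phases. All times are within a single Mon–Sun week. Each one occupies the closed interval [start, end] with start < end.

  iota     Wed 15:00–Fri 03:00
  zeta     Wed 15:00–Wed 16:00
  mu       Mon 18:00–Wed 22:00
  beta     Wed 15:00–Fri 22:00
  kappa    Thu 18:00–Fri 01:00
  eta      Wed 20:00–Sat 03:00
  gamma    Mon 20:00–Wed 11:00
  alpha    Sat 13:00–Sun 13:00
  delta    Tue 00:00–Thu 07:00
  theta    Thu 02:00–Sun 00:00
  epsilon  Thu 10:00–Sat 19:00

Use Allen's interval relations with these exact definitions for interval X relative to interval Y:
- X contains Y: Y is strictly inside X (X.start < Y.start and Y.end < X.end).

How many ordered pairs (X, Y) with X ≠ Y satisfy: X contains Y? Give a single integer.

9

Checking all 110 ordered pairs for relation 'contains'; matching pairs in alphabetical order:
(beta, kappa): beta contains kappa ✓
(delta, zeta): delta contains zeta ✓
(epsilon, kappa): epsilon contains kappa ✓
(eta, kappa): eta contains kappa ✓
(iota, kappa): iota contains kappa ✓
(mu, gamma): mu contains gamma ✓
(mu, zeta): mu contains zeta ✓
(theta, epsilon): theta contains epsilon ✓
(theta, kappa): theta contains kappa ✓
Count: 9.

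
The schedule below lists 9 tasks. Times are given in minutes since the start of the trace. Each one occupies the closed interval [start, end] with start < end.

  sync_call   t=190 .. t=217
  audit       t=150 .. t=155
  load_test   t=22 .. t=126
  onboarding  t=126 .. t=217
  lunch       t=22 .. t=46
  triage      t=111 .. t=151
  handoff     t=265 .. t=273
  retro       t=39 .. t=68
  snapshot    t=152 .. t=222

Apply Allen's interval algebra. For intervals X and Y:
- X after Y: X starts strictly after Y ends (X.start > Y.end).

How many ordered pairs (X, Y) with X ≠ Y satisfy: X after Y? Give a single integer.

24

Checking all 72 ordered pairs for relation 'after'; matching pairs in alphabetical order:
(audit, load_test): audit after load_test ✓
(audit, lunch): audit after lunch ✓
(audit, retro): audit after retro ✓
(handoff, audit): handoff after audit ✓
(handoff, load_test): handoff after load_test ✓
(handoff, lunch): handoff after lunch ✓
(handoff, onboarding): handoff after onboarding ✓
(handoff, retro): handoff after retro ✓
(handoff, snapshot): handoff after snapshot ✓
(handoff, sync_call): handoff after sync_call ✓
(handoff, triage): handoff after triage ✓
(onboarding, lunch): onboarding after lunch ✓
(onboarding, retro): onboarding after retro ✓
(snapshot, load_test): snapshot after load_test ✓
(snapshot, lunch): snapshot after lunch ✓
(snapshot, retro): snapshot after retro ✓
(snapshot, triage): snapshot after triage ✓
(sync_call, audit): sync_call after audit ✓
(sync_call, load_test): sync_call after load_test ✓
(sync_call, lunch): sync_call after lunch ✓
(sync_call, retro): sync_call after retro ✓
(sync_call, triage): sync_call after triage ✓
(triage, lunch): triage after lunch ✓
(triage, retro): triage after retro ✓
Count: 24.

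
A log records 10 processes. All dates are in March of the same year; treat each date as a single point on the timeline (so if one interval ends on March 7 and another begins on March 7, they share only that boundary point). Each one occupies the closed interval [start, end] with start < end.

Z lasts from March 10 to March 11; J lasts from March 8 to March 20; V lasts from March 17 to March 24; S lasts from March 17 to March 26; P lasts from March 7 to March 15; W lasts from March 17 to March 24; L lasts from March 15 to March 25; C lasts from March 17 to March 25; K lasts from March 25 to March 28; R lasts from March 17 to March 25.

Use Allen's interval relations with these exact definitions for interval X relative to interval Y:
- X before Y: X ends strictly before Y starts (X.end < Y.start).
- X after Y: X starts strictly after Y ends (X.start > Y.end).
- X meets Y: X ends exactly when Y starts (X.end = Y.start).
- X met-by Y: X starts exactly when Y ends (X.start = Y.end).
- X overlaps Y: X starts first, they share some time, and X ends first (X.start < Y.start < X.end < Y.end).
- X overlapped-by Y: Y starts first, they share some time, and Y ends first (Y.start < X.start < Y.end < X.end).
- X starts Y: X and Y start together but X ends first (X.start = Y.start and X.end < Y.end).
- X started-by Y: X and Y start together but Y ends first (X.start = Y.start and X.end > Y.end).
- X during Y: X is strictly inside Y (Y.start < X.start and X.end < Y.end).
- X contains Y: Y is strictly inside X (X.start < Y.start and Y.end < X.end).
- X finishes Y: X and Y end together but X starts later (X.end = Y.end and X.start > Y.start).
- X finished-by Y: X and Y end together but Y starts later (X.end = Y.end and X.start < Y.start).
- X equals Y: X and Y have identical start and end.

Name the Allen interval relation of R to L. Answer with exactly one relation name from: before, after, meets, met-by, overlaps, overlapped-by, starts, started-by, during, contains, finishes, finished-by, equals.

finishes

R = [March 17, March 25]; L = [March 15, March 25].
Compare endpoints: R.start > L.start, R.start < L.end, R.end > L.start, R.end = L.end.
That pattern is 'finishes'.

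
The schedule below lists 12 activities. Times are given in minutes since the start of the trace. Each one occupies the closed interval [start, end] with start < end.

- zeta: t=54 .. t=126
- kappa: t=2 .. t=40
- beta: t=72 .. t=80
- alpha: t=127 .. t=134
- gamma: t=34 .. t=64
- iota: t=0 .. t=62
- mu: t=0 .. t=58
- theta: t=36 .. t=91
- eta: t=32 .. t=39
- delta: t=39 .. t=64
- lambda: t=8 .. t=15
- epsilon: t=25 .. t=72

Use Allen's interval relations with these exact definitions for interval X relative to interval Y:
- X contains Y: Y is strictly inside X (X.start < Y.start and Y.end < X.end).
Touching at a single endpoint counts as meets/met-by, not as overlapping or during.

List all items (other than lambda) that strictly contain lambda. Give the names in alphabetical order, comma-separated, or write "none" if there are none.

Target lambda = [t=8, t=15].
alpha [t=127, t=134] → after → no.
beta [t=72, t=80] → after → no.
delta [t=39, t=64] → after → no.
epsilon [t=25, t=72] → after → no.
eta [t=32, t=39] → after → no.
gamma [t=34, t=64] → after → no.
iota [t=0, t=62] → contains → yes.
kappa [t=2, t=40] → contains → yes.
mu [t=0, t=58] → contains → yes.
theta [t=36, t=91] → after → no.
zeta [t=54, t=126] → after → no.
Result: iota, kappa, mu.

iota, kappa, mu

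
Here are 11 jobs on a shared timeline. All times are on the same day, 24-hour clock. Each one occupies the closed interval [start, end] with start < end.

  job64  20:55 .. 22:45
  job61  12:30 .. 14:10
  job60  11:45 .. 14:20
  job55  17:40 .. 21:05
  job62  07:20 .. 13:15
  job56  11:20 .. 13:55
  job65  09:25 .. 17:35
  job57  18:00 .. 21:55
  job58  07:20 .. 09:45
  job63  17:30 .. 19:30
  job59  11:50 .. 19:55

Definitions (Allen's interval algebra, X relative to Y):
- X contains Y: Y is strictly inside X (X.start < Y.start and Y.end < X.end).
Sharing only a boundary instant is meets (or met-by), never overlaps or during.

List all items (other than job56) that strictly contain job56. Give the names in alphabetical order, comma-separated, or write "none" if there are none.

Target job56 = [11:20, 13:55].
job55 [17:40, 21:05] → after → no.
job57 [18:00, 21:55] → after → no.
job58 [07:20, 09:45] → before → no.
job59 [11:50, 19:55] → overlapped-by → no.
job60 [11:45, 14:20] → overlapped-by → no.
job61 [12:30, 14:10] → overlapped-by → no.
job62 [07:20, 13:15] → overlaps → no.
job63 [17:30, 19:30] → after → no.
job64 [20:55, 22:45] → after → no.
job65 [09:25, 17:35] → contains → yes.
Result: job65.

job65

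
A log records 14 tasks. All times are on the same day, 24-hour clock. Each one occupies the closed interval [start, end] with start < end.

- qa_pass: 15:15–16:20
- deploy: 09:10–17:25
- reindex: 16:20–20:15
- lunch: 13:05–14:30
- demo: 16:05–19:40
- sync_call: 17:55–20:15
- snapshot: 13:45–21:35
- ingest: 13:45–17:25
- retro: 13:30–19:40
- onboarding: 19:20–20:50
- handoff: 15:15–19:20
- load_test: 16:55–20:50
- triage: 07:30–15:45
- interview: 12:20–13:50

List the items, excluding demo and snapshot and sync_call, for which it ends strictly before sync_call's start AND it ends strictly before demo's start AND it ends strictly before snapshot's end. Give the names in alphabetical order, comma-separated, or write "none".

Conditions: its end is strictly before sync_call's start (X.end < 17:55) AND its end is strictly before demo's start (X.end < 16:05) AND its end is strictly before snapshot's end (X.end < 21:35).
deploy: end 17:25 < 17:55? ✓; end 17:25 < 16:05? ✗; end 17:25 < 21:35? ✓ → no.
handoff: end 19:20 < 17:55? ✗; end 19:20 < 16:05? ✗; end 19:20 < 21:35? ✓ → no.
ingest: end 17:25 < 17:55? ✓; end 17:25 < 16:05? ✗; end 17:25 < 21:35? ✓ → no.
interview: end 13:50 < 17:55? ✓; end 13:50 < 16:05? ✓; end 13:50 < 21:35? ✓ → yes.
load_test: end 20:50 < 17:55? ✗; end 20:50 < 16:05? ✗; end 20:50 < 21:35? ✓ → no.
lunch: end 14:30 < 17:55? ✓; end 14:30 < 16:05? ✓; end 14:30 < 21:35? ✓ → yes.
onboarding: end 20:50 < 17:55? ✗; end 20:50 < 16:05? ✗; end 20:50 < 21:35? ✓ → no.
qa_pass: end 16:20 < 17:55? ✓; end 16:20 < 16:05? ✗; end 16:20 < 21:35? ✓ → no.
reindex: end 20:15 < 17:55? ✗; end 20:15 < 16:05? ✗; end 20:15 < 21:35? ✓ → no.
retro: end 19:40 < 17:55? ✗; end 19:40 < 16:05? ✗; end 19:40 < 21:35? ✓ → no.
triage: end 15:45 < 17:55? ✓; end 15:45 < 16:05? ✓; end 15:45 < 21:35? ✓ → yes.
Result: interview, lunch, triage.

interview, lunch, triage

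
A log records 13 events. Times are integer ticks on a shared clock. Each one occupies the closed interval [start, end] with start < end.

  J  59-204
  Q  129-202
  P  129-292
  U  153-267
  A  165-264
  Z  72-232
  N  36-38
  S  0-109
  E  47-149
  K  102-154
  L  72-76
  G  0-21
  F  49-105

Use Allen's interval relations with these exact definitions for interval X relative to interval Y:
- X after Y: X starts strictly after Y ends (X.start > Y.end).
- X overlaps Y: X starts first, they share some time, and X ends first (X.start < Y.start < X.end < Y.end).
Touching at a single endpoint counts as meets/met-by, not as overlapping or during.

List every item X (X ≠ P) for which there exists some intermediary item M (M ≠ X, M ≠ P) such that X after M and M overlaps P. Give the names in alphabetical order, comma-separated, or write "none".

Target P = [129, 292].
Intermediaries M with M overlaps P: E, J, K, Z.
Via E — items with X after E: A, U.
Via J — items with X after J: none.
Via K — items with X after K: A.
Via Z — items with X after Z: none.
Union: A, U.

A, U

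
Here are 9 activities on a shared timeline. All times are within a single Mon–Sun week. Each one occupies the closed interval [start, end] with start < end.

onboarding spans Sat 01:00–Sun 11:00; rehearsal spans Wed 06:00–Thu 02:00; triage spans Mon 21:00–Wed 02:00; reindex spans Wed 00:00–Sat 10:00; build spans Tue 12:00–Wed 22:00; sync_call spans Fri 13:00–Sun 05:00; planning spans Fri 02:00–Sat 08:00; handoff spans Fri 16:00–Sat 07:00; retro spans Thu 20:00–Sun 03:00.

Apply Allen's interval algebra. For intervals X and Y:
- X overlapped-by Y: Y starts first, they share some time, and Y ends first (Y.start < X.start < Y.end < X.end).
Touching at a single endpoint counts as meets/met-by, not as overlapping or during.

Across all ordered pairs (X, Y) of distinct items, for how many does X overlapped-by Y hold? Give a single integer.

Checking all 72 ordered pairs for relation 'overlapped-by'; matching pairs in alphabetical order:
(build, triage): build overlapped-by triage ✓
(onboarding, handoff): onboarding overlapped-by handoff ✓
(onboarding, planning): onboarding overlapped-by planning ✓
(onboarding, reindex): onboarding overlapped-by reindex ✓
(onboarding, retro): onboarding overlapped-by retro ✓
(onboarding, sync_call): onboarding overlapped-by sync_call ✓
(rehearsal, build): rehearsal overlapped-by build ✓
(reindex, build): reindex overlapped-by build ✓
(reindex, triage): reindex overlapped-by triage ✓
(retro, reindex): retro overlapped-by reindex ✓
(sync_call, planning): sync_call overlapped-by planning ✓
(sync_call, reindex): sync_call overlapped-by reindex ✓
(sync_call, retro): sync_call overlapped-by retro ✓
Count: 13.

13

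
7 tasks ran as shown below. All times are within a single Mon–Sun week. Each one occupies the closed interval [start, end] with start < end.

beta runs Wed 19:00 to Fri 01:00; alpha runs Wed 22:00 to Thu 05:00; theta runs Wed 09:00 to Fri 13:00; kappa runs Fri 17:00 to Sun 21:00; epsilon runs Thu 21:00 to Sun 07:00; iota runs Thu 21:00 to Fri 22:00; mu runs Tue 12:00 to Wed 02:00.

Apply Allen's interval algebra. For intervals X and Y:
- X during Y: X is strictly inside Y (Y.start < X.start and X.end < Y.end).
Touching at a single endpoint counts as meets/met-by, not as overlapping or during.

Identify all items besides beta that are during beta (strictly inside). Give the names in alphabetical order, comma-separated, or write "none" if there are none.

alpha

Target beta = [Wed 19:00, Fri 01:00].
alpha [Wed 22:00, Thu 05:00] → during → yes.
epsilon [Thu 21:00, Sun 07:00] → overlapped-by → no.
iota [Thu 21:00, Fri 22:00] → overlapped-by → no.
kappa [Fri 17:00, Sun 21:00] → after → no.
mu [Tue 12:00, Wed 02:00] → before → no.
theta [Wed 09:00, Fri 13:00] → contains → no.
Result: alpha.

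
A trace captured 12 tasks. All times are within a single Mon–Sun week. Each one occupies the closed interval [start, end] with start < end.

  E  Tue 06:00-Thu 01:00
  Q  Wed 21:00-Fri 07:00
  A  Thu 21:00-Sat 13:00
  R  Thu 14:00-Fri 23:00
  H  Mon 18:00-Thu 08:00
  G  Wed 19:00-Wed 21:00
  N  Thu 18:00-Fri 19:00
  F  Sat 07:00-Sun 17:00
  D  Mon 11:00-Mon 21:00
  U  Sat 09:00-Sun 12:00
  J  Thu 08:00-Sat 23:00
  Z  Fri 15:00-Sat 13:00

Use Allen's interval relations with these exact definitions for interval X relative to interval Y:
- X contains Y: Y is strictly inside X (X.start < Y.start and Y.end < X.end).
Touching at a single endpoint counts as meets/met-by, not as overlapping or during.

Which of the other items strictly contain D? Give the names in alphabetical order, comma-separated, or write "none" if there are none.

Target D = [Mon 11:00, Mon 21:00].
A [Thu 21:00, Sat 13:00] → after → no.
E [Tue 06:00, Thu 01:00] → after → no.
F [Sat 07:00, Sun 17:00] → after → no.
G [Wed 19:00, Wed 21:00] → after → no.
H [Mon 18:00, Thu 08:00] → overlapped-by → no.
J [Thu 08:00, Sat 23:00] → after → no.
N [Thu 18:00, Fri 19:00] → after → no.
Q [Wed 21:00, Fri 07:00] → after → no.
R [Thu 14:00, Fri 23:00] → after → no.
U [Sat 09:00, Sun 12:00] → after → no.
Z [Fri 15:00, Sat 13:00] → after → no.
Result: none.

none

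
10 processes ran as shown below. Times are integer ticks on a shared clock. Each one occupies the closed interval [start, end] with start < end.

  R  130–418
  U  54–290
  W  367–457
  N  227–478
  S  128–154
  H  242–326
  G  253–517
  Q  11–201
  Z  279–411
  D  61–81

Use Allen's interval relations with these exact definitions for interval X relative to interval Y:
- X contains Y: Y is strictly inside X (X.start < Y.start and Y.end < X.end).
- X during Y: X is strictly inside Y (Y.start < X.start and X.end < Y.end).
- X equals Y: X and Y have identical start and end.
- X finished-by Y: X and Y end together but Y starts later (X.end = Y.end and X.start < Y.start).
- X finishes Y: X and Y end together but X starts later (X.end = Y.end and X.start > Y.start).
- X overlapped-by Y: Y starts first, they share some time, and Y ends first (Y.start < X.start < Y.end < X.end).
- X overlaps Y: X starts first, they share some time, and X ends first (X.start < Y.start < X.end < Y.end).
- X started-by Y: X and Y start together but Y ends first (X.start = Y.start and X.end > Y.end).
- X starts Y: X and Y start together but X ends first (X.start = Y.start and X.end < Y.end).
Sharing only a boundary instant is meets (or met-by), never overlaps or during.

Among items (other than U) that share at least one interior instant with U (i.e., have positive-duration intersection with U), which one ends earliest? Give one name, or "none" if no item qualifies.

Target U = [54, 290].
D [61, 81] → during → candidate.
G [253, 517] → overlapped-by → candidate.
H [242, 326] → overlapped-by → candidate.
N [227, 478] → overlapped-by → candidate.
Q [11, 201] → overlaps → candidate.
R [130, 418] → overlapped-by → candidate.
S [128, 154] → during → candidate.
W [367, 457] → after → excluded.
Z [279, 411] → overlapped-by → candidate.
Among candidates, earliest end is 81 → D.

D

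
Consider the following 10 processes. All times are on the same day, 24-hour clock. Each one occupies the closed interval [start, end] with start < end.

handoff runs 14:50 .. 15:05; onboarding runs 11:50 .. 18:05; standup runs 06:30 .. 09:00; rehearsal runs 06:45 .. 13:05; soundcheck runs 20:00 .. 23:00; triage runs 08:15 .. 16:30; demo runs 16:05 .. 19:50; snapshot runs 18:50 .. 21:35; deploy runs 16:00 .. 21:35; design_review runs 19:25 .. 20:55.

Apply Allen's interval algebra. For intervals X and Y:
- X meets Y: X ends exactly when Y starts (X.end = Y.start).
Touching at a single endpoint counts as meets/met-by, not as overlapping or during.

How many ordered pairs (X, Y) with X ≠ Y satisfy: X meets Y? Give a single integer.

Checking all 90 ordered pairs for relation 'meets'; matching pairs in alphabetical order:
No pair satisfies it.
Count: 0.

0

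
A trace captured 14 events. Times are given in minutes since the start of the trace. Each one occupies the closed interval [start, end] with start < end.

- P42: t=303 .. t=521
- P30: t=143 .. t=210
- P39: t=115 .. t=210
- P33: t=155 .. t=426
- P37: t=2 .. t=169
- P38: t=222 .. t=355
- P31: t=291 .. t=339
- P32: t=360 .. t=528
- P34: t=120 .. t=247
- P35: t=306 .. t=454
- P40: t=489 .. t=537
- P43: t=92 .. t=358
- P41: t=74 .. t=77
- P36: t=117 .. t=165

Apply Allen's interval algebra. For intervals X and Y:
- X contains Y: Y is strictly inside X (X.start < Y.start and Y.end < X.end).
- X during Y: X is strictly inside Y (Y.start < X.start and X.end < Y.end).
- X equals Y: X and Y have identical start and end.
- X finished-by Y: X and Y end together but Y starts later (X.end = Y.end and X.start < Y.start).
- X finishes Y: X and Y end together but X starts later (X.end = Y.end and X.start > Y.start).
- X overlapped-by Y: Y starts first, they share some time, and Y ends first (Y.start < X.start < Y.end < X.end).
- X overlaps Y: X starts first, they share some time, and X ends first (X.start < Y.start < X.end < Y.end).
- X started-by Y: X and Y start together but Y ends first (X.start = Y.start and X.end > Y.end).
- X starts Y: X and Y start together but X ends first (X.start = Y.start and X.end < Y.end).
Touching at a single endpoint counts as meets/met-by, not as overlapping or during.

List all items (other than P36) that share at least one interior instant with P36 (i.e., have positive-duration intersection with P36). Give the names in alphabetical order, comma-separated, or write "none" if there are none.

P30, P33, P34, P37, P39, P43

Target P36 = [t=117, t=165].
P30 [t=143, t=210] → overlapped-by → yes.
P31 [t=291, t=339] → after → no.
P32 [t=360, t=528] → after → no.
P33 [t=155, t=426] → overlapped-by → yes.
P34 [t=120, t=247] → overlapped-by → yes.
P35 [t=306, t=454] → after → no.
P37 [t=2, t=169] → contains → yes.
P38 [t=222, t=355] → after → no.
P39 [t=115, t=210] → contains → yes.
P40 [t=489, t=537] → after → no.
P41 [t=74, t=77] → before → no.
P42 [t=303, t=521] → after → no.
P43 [t=92, t=358] → contains → yes.
Result: P30, P33, P34, P37, P39, P43.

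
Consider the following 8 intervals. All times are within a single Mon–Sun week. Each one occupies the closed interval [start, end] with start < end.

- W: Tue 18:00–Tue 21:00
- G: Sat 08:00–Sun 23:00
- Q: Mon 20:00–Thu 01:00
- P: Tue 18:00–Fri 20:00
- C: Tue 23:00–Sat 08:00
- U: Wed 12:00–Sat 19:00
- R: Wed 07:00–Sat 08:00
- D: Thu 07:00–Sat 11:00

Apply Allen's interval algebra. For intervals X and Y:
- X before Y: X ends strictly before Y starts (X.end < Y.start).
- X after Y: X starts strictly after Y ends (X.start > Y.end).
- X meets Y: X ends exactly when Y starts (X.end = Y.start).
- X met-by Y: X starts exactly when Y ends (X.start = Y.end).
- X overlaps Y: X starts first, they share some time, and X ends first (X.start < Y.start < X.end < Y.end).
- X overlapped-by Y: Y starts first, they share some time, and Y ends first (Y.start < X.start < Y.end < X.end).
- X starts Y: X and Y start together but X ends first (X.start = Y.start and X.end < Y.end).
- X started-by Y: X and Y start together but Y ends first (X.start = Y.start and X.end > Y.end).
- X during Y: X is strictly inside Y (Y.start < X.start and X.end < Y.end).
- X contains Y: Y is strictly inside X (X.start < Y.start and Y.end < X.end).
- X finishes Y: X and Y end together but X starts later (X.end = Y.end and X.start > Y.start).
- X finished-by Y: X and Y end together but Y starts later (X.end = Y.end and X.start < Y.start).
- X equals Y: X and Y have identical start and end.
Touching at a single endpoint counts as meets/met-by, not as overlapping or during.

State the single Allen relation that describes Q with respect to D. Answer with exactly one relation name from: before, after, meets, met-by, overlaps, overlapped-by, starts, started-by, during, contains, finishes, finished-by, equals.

before

Q = [Mon 20:00, Thu 01:00]; D = [Thu 07:00, Sat 11:00].
Compare endpoints: Q.start < D.start, Q.start < D.end, Q.end < D.start, Q.end < D.end.
That pattern is 'before'.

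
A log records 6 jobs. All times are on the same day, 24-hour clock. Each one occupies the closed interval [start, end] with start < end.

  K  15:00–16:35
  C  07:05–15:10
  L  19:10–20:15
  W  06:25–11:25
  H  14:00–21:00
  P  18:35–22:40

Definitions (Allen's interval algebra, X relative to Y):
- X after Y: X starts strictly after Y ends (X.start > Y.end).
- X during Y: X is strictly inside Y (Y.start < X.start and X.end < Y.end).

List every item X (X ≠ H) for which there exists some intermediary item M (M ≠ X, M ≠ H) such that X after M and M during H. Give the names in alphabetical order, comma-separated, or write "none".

L, P

Target H = [14:00, 21:00].
Intermediaries M with M during H: K, L.
Via K — items with X after K: L, P.
Via L — items with X after L: none.
Union: L, P.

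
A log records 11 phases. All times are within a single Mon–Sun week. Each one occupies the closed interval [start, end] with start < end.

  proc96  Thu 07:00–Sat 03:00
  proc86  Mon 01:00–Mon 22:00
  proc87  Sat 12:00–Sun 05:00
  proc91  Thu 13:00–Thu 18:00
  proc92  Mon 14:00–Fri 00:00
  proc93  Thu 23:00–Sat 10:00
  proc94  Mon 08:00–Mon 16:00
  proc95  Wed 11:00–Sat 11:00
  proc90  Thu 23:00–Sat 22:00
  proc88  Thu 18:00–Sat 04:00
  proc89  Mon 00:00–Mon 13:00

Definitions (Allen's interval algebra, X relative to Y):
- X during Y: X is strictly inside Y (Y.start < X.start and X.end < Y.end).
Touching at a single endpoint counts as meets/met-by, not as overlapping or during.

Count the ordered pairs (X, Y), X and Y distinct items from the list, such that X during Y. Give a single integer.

Checking all 110 ordered pairs for relation 'during'; matching pairs in alphabetical order:
(proc88, proc95): proc88 during proc95 ✓
(proc91, proc92): proc91 during proc92 ✓
(proc91, proc95): proc91 during proc95 ✓
(proc91, proc96): proc91 during proc96 ✓
(proc93, proc95): proc93 during proc95 ✓
(proc94, proc86): proc94 during proc86 ✓
(proc96, proc95): proc96 during proc95 ✓
Count: 7.

7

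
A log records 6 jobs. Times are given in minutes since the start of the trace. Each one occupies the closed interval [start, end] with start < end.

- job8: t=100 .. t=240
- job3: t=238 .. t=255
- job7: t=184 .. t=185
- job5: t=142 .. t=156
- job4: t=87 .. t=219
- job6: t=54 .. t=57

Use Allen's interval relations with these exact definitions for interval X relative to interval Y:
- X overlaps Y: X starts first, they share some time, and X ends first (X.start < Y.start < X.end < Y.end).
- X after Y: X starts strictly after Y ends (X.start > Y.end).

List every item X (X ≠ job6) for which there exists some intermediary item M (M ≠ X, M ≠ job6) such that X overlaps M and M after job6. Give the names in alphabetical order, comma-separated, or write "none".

Target job6 = [t=54, t=57].
Intermediaries M with M after job6: job3, job4, job5, job7, job8.
Via job3 — items with X overlaps job3: job8.
Via job4 — items with X overlaps job4: none.
Via job5 — items with X overlaps job5: none.
Via job7 — items with X overlaps job7: none.
Via job8 — items with X overlaps job8: job4.
Union: job4, job8.

job4, job8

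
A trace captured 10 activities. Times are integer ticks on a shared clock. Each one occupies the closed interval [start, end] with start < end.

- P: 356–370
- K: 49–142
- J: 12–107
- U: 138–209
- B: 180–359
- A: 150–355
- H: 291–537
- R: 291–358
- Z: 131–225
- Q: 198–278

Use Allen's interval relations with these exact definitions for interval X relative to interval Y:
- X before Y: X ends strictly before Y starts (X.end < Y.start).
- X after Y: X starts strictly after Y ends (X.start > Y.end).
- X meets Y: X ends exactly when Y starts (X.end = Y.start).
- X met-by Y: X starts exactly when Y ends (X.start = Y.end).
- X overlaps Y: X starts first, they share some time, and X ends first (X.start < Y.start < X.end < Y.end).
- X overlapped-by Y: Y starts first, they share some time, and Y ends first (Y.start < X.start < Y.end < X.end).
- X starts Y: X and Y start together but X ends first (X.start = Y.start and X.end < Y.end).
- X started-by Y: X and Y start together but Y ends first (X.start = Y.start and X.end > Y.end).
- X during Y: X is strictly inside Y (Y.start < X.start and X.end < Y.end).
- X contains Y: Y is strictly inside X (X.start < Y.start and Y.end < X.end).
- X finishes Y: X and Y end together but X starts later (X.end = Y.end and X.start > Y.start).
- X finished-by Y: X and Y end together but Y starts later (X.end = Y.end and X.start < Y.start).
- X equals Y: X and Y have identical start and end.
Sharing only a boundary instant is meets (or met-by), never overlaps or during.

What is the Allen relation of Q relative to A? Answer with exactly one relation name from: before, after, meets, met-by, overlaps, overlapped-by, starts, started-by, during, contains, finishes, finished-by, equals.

Q = [198, 278]; A = [150, 355].
Compare endpoints: Q.start > A.start, Q.start < A.end, Q.end > A.start, Q.end < A.end.
That pattern is 'during'.

during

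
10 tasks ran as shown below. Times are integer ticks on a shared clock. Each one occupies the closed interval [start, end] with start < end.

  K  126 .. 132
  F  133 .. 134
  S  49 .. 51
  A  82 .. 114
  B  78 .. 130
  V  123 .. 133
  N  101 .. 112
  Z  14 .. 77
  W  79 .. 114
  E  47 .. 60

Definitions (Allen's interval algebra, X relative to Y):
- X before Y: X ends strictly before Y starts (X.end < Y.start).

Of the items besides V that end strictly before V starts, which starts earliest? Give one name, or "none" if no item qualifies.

Target V = [123, 133].
A [82, 114] → before → candidate.
B [78, 130] → overlaps → excluded.
E [47, 60] → before → candidate.
F [133, 134] → met-by → excluded.
K [126, 132] → during → excluded.
N [101, 112] → before → candidate.
S [49, 51] → before → candidate.
W [79, 114] → before → candidate.
Z [14, 77] → before → candidate.
Among candidates, earliest start is 14 → Z.

Z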